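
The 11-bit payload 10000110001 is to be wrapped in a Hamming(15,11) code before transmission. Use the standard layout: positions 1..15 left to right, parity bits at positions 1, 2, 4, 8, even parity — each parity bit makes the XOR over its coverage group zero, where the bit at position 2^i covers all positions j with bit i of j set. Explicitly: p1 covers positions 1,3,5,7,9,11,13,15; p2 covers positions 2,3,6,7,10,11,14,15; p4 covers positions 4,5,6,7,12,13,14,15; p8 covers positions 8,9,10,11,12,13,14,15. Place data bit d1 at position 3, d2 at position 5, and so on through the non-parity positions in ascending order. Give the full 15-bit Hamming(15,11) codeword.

Place data bits at non-power-of-two positions: b3=1, b5=0, b6=0, b7=0, b9=0, b10=1, b11=1, b12=0, b13=0, b14=0, b15=1.
p1 = XOR of data positions {3,5,7,9,11,13,15} = 1⊕0⊕0⊕0⊕1⊕0⊕1 = 1
p2 = XOR of data positions {3,6,7,10,11,14,15} = 1⊕0⊕0⊕1⊕1⊕0⊕1 = 0
p4 = XOR of data positions {5,6,7,12,13,14,15} = 0⊕0⊕0⊕0⊕0⊕0⊕1 = 1
p8 = XOR of data positions {9,10,11,12,13,14,15} = 0⊕1⊕1⊕0⊕0⊕0⊕1 = 1
Codeword b1..b15 = 101100010110001

101100010110001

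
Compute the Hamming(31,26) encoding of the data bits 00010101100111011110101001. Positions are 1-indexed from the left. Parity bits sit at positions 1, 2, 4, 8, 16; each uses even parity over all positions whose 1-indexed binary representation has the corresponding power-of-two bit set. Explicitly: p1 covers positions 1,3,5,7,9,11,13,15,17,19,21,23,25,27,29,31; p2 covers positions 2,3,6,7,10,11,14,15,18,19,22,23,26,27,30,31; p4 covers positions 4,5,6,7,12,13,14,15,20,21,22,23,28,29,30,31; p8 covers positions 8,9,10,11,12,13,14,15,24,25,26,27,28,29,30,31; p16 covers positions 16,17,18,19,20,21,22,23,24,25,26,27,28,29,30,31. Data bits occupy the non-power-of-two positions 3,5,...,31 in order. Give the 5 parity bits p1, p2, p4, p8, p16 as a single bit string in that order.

Place data bits at non-power-of-two positions: b3=0, b5=0, b6=0, b7=1, b9=0, b10=1, b11=0, b12=1, b13=1, b14=0, b15=0, b17=1, b18=1, b19=1, b20=0, b21=1, b22=1, b23=1, b24=1, b25=0, b26=1, b27=0, b28=1, b29=0, b30=0, b31=1.
p1 = XOR of data positions {3,5,7,9,11,13,15,17,19,21,23,25,27,29,31} = 0⊕0⊕1⊕0⊕0⊕1⊕0⊕1⊕1⊕1⊕1⊕0⊕0⊕0⊕1 = 1
p2 = XOR of data positions {3,6,7,10,11,14,15,18,19,22,23,26,27,30,31} = 0⊕0⊕1⊕1⊕0⊕0⊕0⊕1⊕1⊕1⊕1⊕1⊕0⊕0⊕1 = 0
p4 = XOR of data positions {5,6,7,12,13,14,15,20,21,22,23,28,29,30,31} = 0⊕0⊕1⊕1⊕1⊕0⊕0⊕0⊕1⊕1⊕1⊕1⊕0⊕0⊕1 = 0
p8 = XOR of data positions {9,10,11,12,13,14,15,24,25,26,27,28,29,30,31} = 0⊕1⊕0⊕1⊕1⊕0⊕0⊕1⊕0⊕1⊕0⊕1⊕0⊕0⊕1 = 1
p16 = XOR of data positions {17,18,19,20,21,22,23,24,25,26,27,28,29,30,31} = 1⊕1⊕1⊕0⊕1⊕1⊕1⊕1⊕0⊕1⊕0⊕1⊕0⊕0⊕1 = 0
Parity bits p1,p2,p4,p8,p16 = 10010

10010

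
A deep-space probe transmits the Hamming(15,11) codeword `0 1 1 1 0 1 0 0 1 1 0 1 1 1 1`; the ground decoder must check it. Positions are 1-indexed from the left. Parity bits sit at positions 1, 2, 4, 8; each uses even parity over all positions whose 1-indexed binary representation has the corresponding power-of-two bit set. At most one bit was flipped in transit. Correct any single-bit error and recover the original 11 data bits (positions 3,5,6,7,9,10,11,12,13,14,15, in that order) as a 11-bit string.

10101101111

s1: b1⊕b3⊕b5⊕b7⊕b9⊕b11⊕b13⊕b15 = 0⊕1⊕0⊕0⊕1⊕0⊕1⊕1 = 0
s2: b2⊕b3⊕b6⊕b7⊕b10⊕b11⊕b14⊕b15 = 1⊕1⊕1⊕0⊕1⊕0⊕1⊕1 = 0
s4: b4⊕b5⊕b6⊕b7⊕b12⊕b13⊕b14⊕b15 = 1⊕0⊕1⊕0⊕1⊕1⊕1⊕1 = 0
s8: b8⊕b9⊕b10⊕b11⊕b12⊕b13⊕b14⊕b15 = 0⊕1⊕1⊕0⊕1⊕1⊕1⊕1 = 0
Syndrome (s8...s1) = 0000 → position 0 (no error).
No correction needed.
Data bits at positions 3,5,6,7,9,10,11,12,13,14,15: 10101101111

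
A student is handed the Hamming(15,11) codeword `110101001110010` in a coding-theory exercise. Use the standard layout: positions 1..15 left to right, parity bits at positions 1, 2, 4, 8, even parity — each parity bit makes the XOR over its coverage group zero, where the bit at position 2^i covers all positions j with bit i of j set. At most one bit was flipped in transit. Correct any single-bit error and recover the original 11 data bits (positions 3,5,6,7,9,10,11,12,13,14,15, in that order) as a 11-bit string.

00111110010

s1: b1⊕b3⊕b5⊕b7⊕b9⊕b11⊕b13⊕b15 = 1⊕0⊕0⊕0⊕1⊕1⊕0⊕0 = 1
s2: b2⊕b3⊕b6⊕b7⊕b10⊕b11⊕b14⊕b15 = 1⊕0⊕1⊕0⊕1⊕1⊕1⊕0 = 1
s4: b4⊕b5⊕b6⊕b7⊕b12⊕b13⊕b14⊕b15 = 1⊕0⊕1⊕0⊕0⊕0⊕1⊕0 = 1
s8: b8⊕b9⊕b10⊕b11⊕b12⊕b13⊕b14⊕b15 = 0⊕1⊕1⊕1⊕0⊕0⊕1⊕0 = 0
Syndrome (s8...s1) = 0111 → position 7.
Flip bit 7: corrected codeword = 110101101110010
Data bits at positions 3,5,6,7,9,10,11,12,13,14,15: 00111110010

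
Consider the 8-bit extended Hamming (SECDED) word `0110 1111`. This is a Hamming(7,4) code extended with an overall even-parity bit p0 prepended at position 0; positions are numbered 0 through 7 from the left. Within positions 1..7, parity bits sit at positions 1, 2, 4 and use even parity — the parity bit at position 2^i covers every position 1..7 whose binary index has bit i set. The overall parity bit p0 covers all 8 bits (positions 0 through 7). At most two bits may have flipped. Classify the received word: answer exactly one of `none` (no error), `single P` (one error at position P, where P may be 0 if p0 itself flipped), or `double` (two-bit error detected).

s1: b1⊕b3⊕b5⊕b7 = 1⊕0⊕1⊕1 = 1
s2: b2⊕b3⊕b6⊕b7 = 1⊕0⊕1⊕1 = 1
s4: b4⊕b5⊕b6⊕b7 = 1⊕1⊕1⊕1 = 0
Syndrome (s4...s1) = 011 → position 3.
Overall parity (XOR of all 8 bits, including p0): 0⊕1⊕1⊕0⊕1⊕1⊕1⊕1 = 0
Overall=0, syndrome position=3 → double-bit error detected (uncorrectable).

double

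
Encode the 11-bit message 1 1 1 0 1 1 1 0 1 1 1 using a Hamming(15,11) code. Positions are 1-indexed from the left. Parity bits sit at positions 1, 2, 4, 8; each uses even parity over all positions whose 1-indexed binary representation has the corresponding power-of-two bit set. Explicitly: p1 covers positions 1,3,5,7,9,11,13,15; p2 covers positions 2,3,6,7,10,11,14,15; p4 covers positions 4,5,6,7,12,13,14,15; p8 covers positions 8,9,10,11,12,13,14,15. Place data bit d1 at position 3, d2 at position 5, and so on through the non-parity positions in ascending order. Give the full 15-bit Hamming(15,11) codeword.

Place data bits at non-power-of-two positions: b3=1, b5=1, b6=1, b7=0, b9=1, b10=1, b11=1, b12=0, b13=1, b14=1, b15=1.
p1 = XOR of data positions {3,5,7,9,11,13,15} = 1⊕1⊕0⊕1⊕1⊕1⊕1 = 0
p2 = XOR of data positions {3,6,7,10,11,14,15} = 1⊕1⊕0⊕1⊕1⊕1⊕1 = 0
p4 = XOR of data positions {5,6,7,12,13,14,15} = 1⊕1⊕0⊕0⊕1⊕1⊕1 = 1
p8 = XOR of data positions {9,10,11,12,13,14,15} = 1⊕1⊕1⊕0⊕1⊕1⊕1 = 0
Codeword b1..b15 = 001111001110111

001111001110111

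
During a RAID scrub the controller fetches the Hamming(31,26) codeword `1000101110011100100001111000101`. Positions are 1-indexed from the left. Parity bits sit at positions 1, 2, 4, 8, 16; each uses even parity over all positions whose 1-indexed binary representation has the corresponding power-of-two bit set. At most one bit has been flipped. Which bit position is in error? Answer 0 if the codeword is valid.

s1: b1⊕b3⊕b5⊕b7⊕b9⊕b11⊕b13⊕b15⊕b17⊕b19⊕b21⊕b23⊕b25⊕b27⊕b29⊕b31 = 1⊕0⊕1⊕1⊕1⊕0⊕1⊕0⊕1⊕0⊕0⊕1⊕1⊕0⊕1⊕1 = 0
s2: b2⊕b3⊕b6⊕b7⊕b10⊕b11⊕b14⊕b15⊕b18⊕b19⊕b22⊕b23⊕b26⊕b27⊕b30⊕b31 = 0⊕0⊕0⊕1⊕0⊕0⊕1⊕0⊕0⊕0⊕1⊕1⊕0⊕0⊕0⊕1 = 1
s4: b4⊕b5⊕b6⊕b7⊕b12⊕b13⊕b14⊕b15⊕b20⊕b21⊕b22⊕b23⊕b28⊕b29⊕b30⊕b31 = 0⊕1⊕0⊕1⊕1⊕1⊕1⊕0⊕0⊕0⊕1⊕1⊕0⊕1⊕0⊕1 = 1
s8: b8⊕b9⊕b10⊕b11⊕b12⊕b13⊕b14⊕b15⊕b24⊕b25⊕b26⊕b27⊕b28⊕b29⊕b30⊕b31 = 1⊕1⊕0⊕0⊕1⊕1⊕1⊕0⊕1⊕1⊕0⊕0⊕0⊕1⊕0⊕1 = 1
s16: b16⊕b17⊕b18⊕b19⊕b20⊕b21⊕b22⊕b23⊕b24⊕b25⊕b26⊕b27⊕b28⊕b29⊕b30⊕b31 = 0⊕1⊕0⊕0⊕0⊕0⊕1⊕1⊕1⊕1⊕0⊕0⊕0⊕1⊕0⊕1 = 1
Syndrome (s16...s1) = 11110 → position 30.

30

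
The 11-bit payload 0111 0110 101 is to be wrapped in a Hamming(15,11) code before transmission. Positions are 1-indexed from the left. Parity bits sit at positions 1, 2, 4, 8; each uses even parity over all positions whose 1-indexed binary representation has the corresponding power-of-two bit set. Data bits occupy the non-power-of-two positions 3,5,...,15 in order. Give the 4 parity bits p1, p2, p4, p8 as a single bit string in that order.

1110

Place data bits at non-power-of-two positions: b3=0, b5=1, b6=1, b7=1, b9=0, b10=1, b11=1, b12=0, b13=1, b14=0, b15=1.
p1 = XOR of data positions {3,5,7,9,11,13,15} = 0⊕1⊕1⊕0⊕1⊕1⊕1 = 1
p2 = XOR of data positions {3,6,7,10,11,14,15} = 0⊕1⊕1⊕1⊕1⊕0⊕1 = 1
p4 = XOR of data positions {5,6,7,12,13,14,15} = 1⊕1⊕1⊕0⊕1⊕0⊕1 = 1
p8 = XOR of data positions {9,10,11,12,13,14,15} = 0⊕1⊕1⊕0⊕1⊕0⊕1 = 0
Parity bits p1,p2,p4,p8 = 1110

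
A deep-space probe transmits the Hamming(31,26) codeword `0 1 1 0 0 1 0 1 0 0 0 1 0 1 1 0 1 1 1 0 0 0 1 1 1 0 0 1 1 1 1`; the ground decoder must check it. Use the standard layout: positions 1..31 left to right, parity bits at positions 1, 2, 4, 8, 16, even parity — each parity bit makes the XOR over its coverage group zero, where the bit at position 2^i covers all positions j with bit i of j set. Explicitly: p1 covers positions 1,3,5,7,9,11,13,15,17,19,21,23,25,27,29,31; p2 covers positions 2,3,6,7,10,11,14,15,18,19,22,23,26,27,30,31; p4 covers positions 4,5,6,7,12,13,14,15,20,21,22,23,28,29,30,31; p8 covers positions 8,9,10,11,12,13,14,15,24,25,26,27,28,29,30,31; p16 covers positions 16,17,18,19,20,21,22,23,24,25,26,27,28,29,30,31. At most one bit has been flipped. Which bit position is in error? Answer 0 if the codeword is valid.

4

s1: b1⊕b3⊕b5⊕b7⊕b9⊕b11⊕b13⊕b15⊕b17⊕b19⊕b21⊕b23⊕b25⊕b27⊕b29⊕b31 = 0⊕1⊕0⊕0⊕0⊕0⊕0⊕1⊕1⊕1⊕0⊕1⊕1⊕0⊕1⊕1 = 0
s2: b2⊕b3⊕b6⊕b7⊕b10⊕b11⊕b14⊕b15⊕b18⊕b19⊕b22⊕b23⊕b26⊕b27⊕b30⊕b31 = 1⊕1⊕1⊕0⊕0⊕0⊕1⊕1⊕1⊕1⊕0⊕1⊕0⊕0⊕1⊕1 = 0
s4: b4⊕b5⊕b6⊕b7⊕b12⊕b13⊕b14⊕b15⊕b20⊕b21⊕b22⊕b23⊕b28⊕b29⊕b30⊕b31 = 0⊕0⊕1⊕0⊕1⊕0⊕1⊕1⊕0⊕0⊕0⊕1⊕1⊕1⊕1⊕1 = 1
s8: b8⊕b9⊕b10⊕b11⊕b12⊕b13⊕b14⊕b15⊕b24⊕b25⊕b26⊕b27⊕b28⊕b29⊕b30⊕b31 = 1⊕0⊕0⊕0⊕1⊕0⊕1⊕1⊕1⊕1⊕0⊕0⊕1⊕1⊕1⊕1 = 0
s16: b16⊕b17⊕b18⊕b19⊕b20⊕b21⊕b22⊕b23⊕b24⊕b25⊕b26⊕b27⊕b28⊕b29⊕b30⊕b31 = 0⊕1⊕1⊕1⊕0⊕0⊕0⊕1⊕1⊕1⊕0⊕0⊕1⊕1⊕1⊕1 = 0
Syndrome (s16...s1) = 00100 → position 4.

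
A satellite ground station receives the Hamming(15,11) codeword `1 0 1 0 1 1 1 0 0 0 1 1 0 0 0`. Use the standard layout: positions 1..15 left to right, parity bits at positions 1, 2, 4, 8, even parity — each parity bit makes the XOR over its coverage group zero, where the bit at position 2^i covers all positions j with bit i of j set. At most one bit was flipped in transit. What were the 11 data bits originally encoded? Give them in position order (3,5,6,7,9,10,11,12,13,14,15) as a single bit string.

s1: b1⊕b3⊕b5⊕b7⊕b9⊕b11⊕b13⊕b15 = 1⊕1⊕1⊕1⊕0⊕1⊕0⊕0 = 1
s2: b2⊕b3⊕b6⊕b7⊕b10⊕b11⊕b14⊕b15 = 0⊕1⊕1⊕1⊕0⊕1⊕0⊕0 = 0
s4: b4⊕b5⊕b6⊕b7⊕b12⊕b13⊕b14⊕b15 = 0⊕1⊕1⊕1⊕1⊕0⊕0⊕0 = 0
s8: b8⊕b9⊕b10⊕b11⊕b12⊕b13⊕b14⊕b15 = 0⊕0⊕0⊕1⊕1⊕0⊕0⊕0 = 0
Syndrome (s8...s1) = 0001 → position 1.
Flip bit 1: corrected codeword = 001011100011000
Data bits at positions 3,5,6,7,9,10,11,12,13,14,15: 11110011000

11110011000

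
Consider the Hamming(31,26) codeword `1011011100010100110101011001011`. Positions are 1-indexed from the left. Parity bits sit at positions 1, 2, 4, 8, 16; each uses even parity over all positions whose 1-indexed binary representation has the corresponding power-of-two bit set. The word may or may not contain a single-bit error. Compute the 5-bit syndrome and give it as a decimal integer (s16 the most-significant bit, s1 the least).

16

s1: b1⊕b3⊕b5⊕b7⊕b9⊕b11⊕b13⊕b15⊕b17⊕b19⊕b21⊕b23⊕b25⊕b27⊕b29⊕b31 = 1⊕1⊕0⊕1⊕0⊕0⊕0⊕0⊕1⊕0⊕0⊕0⊕1⊕0⊕0⊕1 = 0
s2: b2⊕b3⊕b6⊕b7⊕b10⊕b11⊕b14⊕b15⊕b18⊕b19⊕b22⊕b23⊕b26⊕b27⊕b30⊕b31 = 0⊕1⊕1⊕1⊕0⊕0⊕1⊕0⊕1⊕0⊕1⊕0⊕0⊕0⊕1⊕1 = 0
s4: b4⊕b5⊕b6⊕b7⊕b12⊕b13⊕b14⊕b15⊕b20⊕b21⊕b22⊕b23⊕b28⊕b29⊕b30⊕b31 = 1⊕0⊕1⊕1⊕1⊕0⊕1⊕0⊕1⊕0⊕1⊕0⊕1⊕0⊕1⊕1 = 0
s8: b8⊕b9⊕b10⊕b11⊕b12⊕b13⊕b14⊕b15⊕b24⊕b25⊕b26⊕b27⊕b28⊕b29⊕b30⊕b31 = 1⊕0⊕0⊕0⊕1⊕0⊕1⊕0⊕1⊕1⊕0⊕0⊕1⊕0⊕1⊕1 = 0
s16: b16⊕b17⊕b18⊕b19⊕b20⊕b21⊕b22⊕b23⊕b24⊕b25⊕b26⊕b27⊕b28⊕b29⊕b30⊕b31 = 0⊕1⊕1⊕0⊕1⊕0⊕1⊕0⊕1⊕1⊕0⊕0⊕1⊕0⊕1⊕1 = 1
Syndrome (s16...s1) = 10000 → position 16.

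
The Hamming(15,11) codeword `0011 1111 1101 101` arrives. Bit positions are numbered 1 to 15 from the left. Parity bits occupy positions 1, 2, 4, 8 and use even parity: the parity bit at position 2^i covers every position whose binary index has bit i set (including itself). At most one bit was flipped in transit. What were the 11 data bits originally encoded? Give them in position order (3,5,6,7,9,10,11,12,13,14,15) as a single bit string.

s1: b1⊕b3⊕b5⊕b7⊕b9⊕b11⊕b13⊕b15 = 0⊕1⊕1⊕1⊕1⊕0⊕1⊕1 = 0
s2: b2⊕b3⊕b6⊕b7⊕b10⊕b11⊕b14⊕b15 = 0⊕1⊕1⊕1⊕1⊕0⊕0⊕1 = 1
s4: b4⊕b5⊕b6⊕b7⊕b12⊕b13⊕b14⊕b15 = 1⊕1⊕1⊕1⊕1⊕1⊕0⊕1 = 1
s8: b8⊕b9⊕b10⊕b11⊕b12⊕b13⊕b14⊕b15 = 1⊕1⊕1⊕0⊕1⊕1⊕0⊕1 = 0
Syndrome (s8...s1) = 0110 → position 6.
Flip bit 6: corrected codeword = 001110111101101
Data bits at positions 3,5,6,7,9,10,11,12,13,14,15: 11011101101

11011101101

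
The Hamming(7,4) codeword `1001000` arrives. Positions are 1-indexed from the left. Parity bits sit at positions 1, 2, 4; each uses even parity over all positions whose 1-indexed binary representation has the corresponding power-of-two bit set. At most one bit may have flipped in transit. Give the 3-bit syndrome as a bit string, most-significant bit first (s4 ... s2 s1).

s1: b1⊕b3⊕b5⊕b7 = 1⊕0⊕0⊕0 = 1
s2: b2⊕b3⊕b6⊕b7 = 0⊕0⊕0⊕0 = 0
s4: b4⊕b5⊕b6⊕b7 = 1⊕0⊕0⊕0 = 1
Syndrome (s4...s1) = 101 → position 5.

101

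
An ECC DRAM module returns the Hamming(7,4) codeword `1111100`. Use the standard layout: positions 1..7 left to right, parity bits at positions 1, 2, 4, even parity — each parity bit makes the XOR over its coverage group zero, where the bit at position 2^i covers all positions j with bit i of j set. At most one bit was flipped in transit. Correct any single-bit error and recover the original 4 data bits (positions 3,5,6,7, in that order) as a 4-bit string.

s1: b1⊕b3⊕b5⊕b7 = 1⊕1⊕1⊕0 = 1
s2: b2⊕b3⊕b6⊕b7 = 1⊕1⊕0⊕0 = 0
s4: b4⊕b5⊕b6⊕b7 = 1⊕1⊕0⊕0 = 0
Syndrome (s4...s1) = 001 → position 1.
Flip bit 1: corrected codeword = 0111100
Data bits at positions 3,5,6,7: 1100

1100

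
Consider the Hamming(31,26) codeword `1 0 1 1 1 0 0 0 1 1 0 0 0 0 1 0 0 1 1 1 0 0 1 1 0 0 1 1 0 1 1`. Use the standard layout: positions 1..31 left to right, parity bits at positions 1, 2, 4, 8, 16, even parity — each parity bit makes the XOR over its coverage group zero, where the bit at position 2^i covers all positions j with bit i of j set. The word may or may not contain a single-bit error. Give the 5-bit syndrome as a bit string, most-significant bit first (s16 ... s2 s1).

s1: b1⊕b3⊕b5⊕b7⊕b9⊕b11⊕b13⊕b15⊕b17⊕b19⊕b21⊕b23⊕b25⊕b27⊕b29⊕b31 = 1⊕1⊕1⊕0⊕1⊕0⊕0⊕1⊕0⊕1⊕0⊕1⊕0⊕1⊕0⊕1 = 1
s2: b2⊕b3⊕b6⊕b7⊕b10⊕b11⊕b14⊕b15⊕b18⊕b19⊕b22⊕b23⊕b26⊕b27⊕b30⊕b31 = 0⊕1⊕0⊕0⊕1⊕0⊕0⊕1⊕1⊕1⊕0⊕1⊕0⊕1⊕1⊕1 = 1
s4: b4⊕b5⊕b6⊕b7⊕b12⊕b13⊕b14⊕b15⊕b20⊕b21⊕b22⊕b23⊕b28⊕b29⊕b30⊕b31 = 1⊕1⊕0⊕0⊕0⊕0⊕0⊕1⊕1⊕0⊕0⊕1⊕1⊕0⊕1⊕1 = 0
s8: b8⊕b9⊕b10⊕b11⊕b12⊕b13⊕b14⊕b15⊕b24⊕b25⊕b26⊕b27⊕b28⊕b29⊕b30⊕b31 = 0⊕1⊕1⊕0⊕0⊕0⊕0⊕1⊕1⊕0⊕0⊕1⊕1⊕0⊕1⊕1 = 0
s16: b16⊕b17⊕b18⊕b19⊕b20⊕b21⊕b22⊕b23⊕b24⊕b25⊕b26⊕b27⊕b28⊕b29⊕b30⊕b31 = 0⊕0⊕1⊕1⊕1⊕0⊕0⊕1⊕1⊕0⊕0⊕1⊕1⊕0⊕1⊕1 = 1
Syndrome (s16...s1) = 10011 → position 19.

10011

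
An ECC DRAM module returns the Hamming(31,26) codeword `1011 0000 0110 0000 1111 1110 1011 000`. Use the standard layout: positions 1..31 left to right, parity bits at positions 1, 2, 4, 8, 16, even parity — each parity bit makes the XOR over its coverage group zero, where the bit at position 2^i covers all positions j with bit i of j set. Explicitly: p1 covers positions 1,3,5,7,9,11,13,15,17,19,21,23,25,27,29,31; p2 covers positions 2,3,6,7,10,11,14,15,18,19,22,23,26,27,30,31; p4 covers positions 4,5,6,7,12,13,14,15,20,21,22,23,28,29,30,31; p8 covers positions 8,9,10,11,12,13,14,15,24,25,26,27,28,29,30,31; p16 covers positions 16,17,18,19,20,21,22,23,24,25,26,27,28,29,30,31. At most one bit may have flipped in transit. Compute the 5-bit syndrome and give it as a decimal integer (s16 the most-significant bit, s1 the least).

s1: b1⊕b3⊕b5⊕b7⊕b9⊕b11⊕b13⊕b15⊕b17⊕b19⊕b21⊕b23⊕b25⊕b27⊕b29⊕b31 = 1⊕1⊕0⊕0⊕0⊕1⊕0⊕0⊕1⊕1⊕1⊕1⊕1⊕1⊕0⊕0 = 1
s2: b2⊕b3⊕b6⊕b7⊕b10⊕b11⊕b14⊕b15⊕b18⊕b19⊕b22⊕b23⊕b26⊕b27⊕b30⊕b31 = 0⊕1⊕0⊕0⊕1⊕1⊕0⊕0⊕1⊕1⊕1⊕1⊕0⊕1⊕0⊕0 = 0
s4: b4⊕b5⊕b6⊕b7⊕b12⊕b13⊕b14⊕b15⊕b20⊕b21⊕b22⊕b23⊕b28⊕b29⊕b30⊕b31 = 1⊕0⊕0⊕0⊕0⊕0⊕0⊕0⊕1⊕1⊕1⊕1⊕1⊕0⊕0⊕0 = 0
s8: b8⊕b9⊕b10⊕b11⊕b12⊕b13⊕b14⊕b15⊕b24⊕b25⊕b26⊕b27⊕b28⊕b29⊕b30⊕b31 = 0⊕0⊕1⊕1⊕0⊕0⊕0⊕0⊕0⊕1⊕0⊕1⊕1⊕0⊕0⊕0 = 1
s16: b16⊕b17⊕b18⊕b19⊕b20⊕b21⊕b22⊕b23⊕b24⊕b25⊕b26⊕b27⊕b28⊕b29⊕b30⊕b31 = 0⊕1⊕1⊕1⊕1⊕1⊕1⊕1⊕0⊕1⊕0⊕1⊕1⊕0⊕0⊕0 = 0
Syndrome (s16...s1) = 01001 → position 9.

9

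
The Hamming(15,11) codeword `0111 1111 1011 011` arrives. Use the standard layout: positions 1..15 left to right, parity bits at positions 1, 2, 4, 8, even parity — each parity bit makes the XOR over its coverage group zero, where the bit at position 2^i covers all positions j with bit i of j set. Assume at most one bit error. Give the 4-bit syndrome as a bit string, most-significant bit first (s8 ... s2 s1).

0110

s1: b1⊕b3⊕b5⊕b7⊕b9⊕b11⊕b13⊕b15 = 0⊕1⊕1⊕1⊕1⊕1⊕0⊕1 = 0
s2: b2⊕b3⊕b6⊕b7⊕b10⊕b11⊕b14⊕b15 = 1⊕1⊕1⊕1⊕0⊕1⊕1⊕1 = 1
s4: b4⊕b5⊕b6⊕b7⊕b12⊕b13⊕b14⊕b15 = 1⊕1⊕1⊕1⊕1⊕0⊕1⊕1 = 1
s8: b8⊕b9⊕b10⊕b11⊕b12⊕b13⊕b14⊕b15 = 1⊕1⊕0⊕1⊕1⊕0⊕1⊕1 = 0
Syndrome (s8...s1) = 0110 → position 6.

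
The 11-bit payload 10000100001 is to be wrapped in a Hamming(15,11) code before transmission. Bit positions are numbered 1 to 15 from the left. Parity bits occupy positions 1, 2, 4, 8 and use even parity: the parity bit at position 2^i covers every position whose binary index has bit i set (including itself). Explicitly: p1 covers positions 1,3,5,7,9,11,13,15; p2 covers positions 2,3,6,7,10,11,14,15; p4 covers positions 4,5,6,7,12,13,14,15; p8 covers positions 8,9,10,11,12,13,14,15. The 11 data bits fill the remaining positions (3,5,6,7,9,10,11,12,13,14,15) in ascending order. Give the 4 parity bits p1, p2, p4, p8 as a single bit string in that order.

0110

Place data bits at non-power-of-two positions: b3=1, b5=0, b6=0, b7=0, b9=0, b10=1, b11=0, b12=0, b13=0, b14=0, b15=1.
p1 = XOR of data positions {3,5,7,9,11,13,15} = 1⊕0⊕0⊕0⊕0⊕0⊕1 = 0
p2 = XOR of data positions {3,6,7,10,11,14,15} = 1⊕0⊕0⊕1⊕0⊕0⊕1 = 1
p4 = XOR of data positions {5,6,7,12,13,14,15} = 0⊕0⊕0⊕0⊕0⊕0⊕1 = 1
p8 = XOR of data positions {9,10,11,12,13,14,15} = 0⊕1⊕0⊕0⊕0⊕0⊕1 = 0
Parity bits p1,p2,p4,p8 = 0110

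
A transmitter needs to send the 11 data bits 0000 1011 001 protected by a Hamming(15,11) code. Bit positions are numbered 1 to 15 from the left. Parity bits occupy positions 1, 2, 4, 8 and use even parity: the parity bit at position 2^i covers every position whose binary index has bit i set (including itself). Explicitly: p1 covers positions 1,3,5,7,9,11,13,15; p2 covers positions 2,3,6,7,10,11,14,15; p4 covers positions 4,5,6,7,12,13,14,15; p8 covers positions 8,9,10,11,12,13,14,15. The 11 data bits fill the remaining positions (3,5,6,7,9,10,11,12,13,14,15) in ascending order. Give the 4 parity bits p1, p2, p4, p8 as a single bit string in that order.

Place data bits at non-power-of-two positions: b3=0, b5=0, b6=0, b7=0, b9=1, b10=0, b11=1, b12=1, b13=0, b14=0, b15=1.
p1 = XOR of data positions {3,5,7,9,11,13,15} = 0⊕0⊕0⊕1⊕1⊕0⊕1 = 1
p2 = XOR of data positions {3,6,7,10,11,14,15} = 0⊕0⊕0⊕0⊕1⊕0⊕1 = 0
p4 = XOR of data positions {5,6,7,12,13,14,15} = 0⊕0⊕0⊕1⊕0⊕0⊕1 = 0
p8 = XOR of data positions {9,10,11,12,13,14,15} = 1⊕0⊕1⊕1⊕0⊕0⊕1 = 0
Parity bits p1,p2,p4,p8 = 1000

1000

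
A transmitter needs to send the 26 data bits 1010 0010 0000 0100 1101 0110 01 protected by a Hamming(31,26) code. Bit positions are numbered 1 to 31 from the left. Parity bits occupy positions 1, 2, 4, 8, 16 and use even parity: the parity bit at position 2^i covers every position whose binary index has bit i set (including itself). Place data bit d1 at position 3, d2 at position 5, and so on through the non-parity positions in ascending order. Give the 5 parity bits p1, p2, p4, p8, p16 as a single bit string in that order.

Place data bits at non-power-of-two positions: b3=1, b5=0, b6=1, b7=0, b9=0, b10=0, b11=1, b12=0, b13=0, b14=0, b15=0, b17=0, b18=0, b19=1, b20=0, b21=0, b22=1, b23=1, b24=0, b25=1, b26=0, b27=1, b28=1, b29=0, b30=0, b31=1.
p1 = XOR of data positions {3,5,7,9,11,13,15,17,19,21,23,25,27,29,31} = 1⊕0⊕0⊕0⊕1⊕0⊕0⊕0⊕1⊕0⊕1⊕1⊕1⊕0⊕1 = 1
p2 = XOR of data positions {3,6,7,10,11,14,15,18,19,22,23,26,27,30,31} = 1⊕1⊕0⊕0⊕1⊕0⊕0⊕0⊕1⊕1⊕1⊕0⊕1⊕0⊕1 = 0
p4 = XOR of data positions {5,6,7,12,13,14,15,20,21,22,23,28,29,30,31} = 0⊕1⊕0⊕0⊕0⊕0⊕0⊕0⊕0⊕1⊕1⊕1⊕0⊕0⊕1 = 1
p8 = XOR of data positions {9,10,11,12,13,14,15,24,25,26,27,28,29,30,31} = 0⊕0⊕1⊕0⊕0⊕0⊕0⊕0⊕1⊕0⊕1⊕1⊕0⊕0⊕1 = 1
p16 = XOR of data positions {17,18,19,20,21,22,23,24,25,26,27,28,29,30,31} = 0⊕0⊕1⊕0⊕0⊕1⊕1⊕0⊕1⊕0⊕1⊕1⊕0⊕0⊕1 = 1
Parity bits p1,p2,p4,p8,p16 = 10111

10111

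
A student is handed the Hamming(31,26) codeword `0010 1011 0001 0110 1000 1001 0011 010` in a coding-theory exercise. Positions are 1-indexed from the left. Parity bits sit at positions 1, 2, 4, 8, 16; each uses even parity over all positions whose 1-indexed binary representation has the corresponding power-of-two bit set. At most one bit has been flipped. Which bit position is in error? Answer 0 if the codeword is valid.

s1: b1⊕b3⊕b5⊕b7⊕b9⊕b11⊕b13⊕b15⊕b17⊕b19⊕b21⊕b23⊕b25⊕b27⊕b29⊕b31 = 0⊕1⊕1⊕1⊕0⊕0⊕0⊕1⊕1⊕0⊕1⊕0⊕0⊕1⊕0⊕0 = 1
s2: b2⊕b3⊕b6⊕b7⊕b10⊕b11⊕b14⊕b15⊕b18⊕b19⊕b22⊕b23⊕b26⊕b27⊕b30⊕b31 = 0⊕1⊕0⊕1⊕0⊕0⊕1⊕1⊕0⊕0⊕0⊕0⊕0⊕1⊕1⊕0 = 0
s4: b4⊕b5⊕b6⊕b7⊕b12⊕b13⊕b14⊕b15⊕b20⊕b21⊕b22⊕b23⊕b28⊕b29⊕b30⊕b31 = 0⊕1⊕0⊕1⊕1⊕0⊕1⊕1⊕0⊕1⊕0⊕0⊕1⊕0⊕1⊕0 = 0
s8: b8⊕b9⊕b10⊕b11⊕b12⊕b13⊕b14⊕b15⊕b24⊕b25⊕b26⊕b27⊕b28⊕b29⊕b30⊕b31 = 1⊕0⊕0⊕0⊕1⊕0⊕1⊕1⊕1⊕0⊕0⊕1⊕1⊕0⊕1⊕0 = 0
s16: b16⊕b17⊕b18⊕b19⊕b20⊕b21⊕b22⊕b23⊕b24⊕b25⊕b26⊕b27⊕b28⊕b29⊕b30⊕b31 = 0⊕1⊕0⊕0⊕0⊕1⊕0⊕0⊕1⊕0⊕0⊕1⊕1⊕0⊕1⊕0 = 0
Syndrome (s16...s1) = 00001 → position 1.

1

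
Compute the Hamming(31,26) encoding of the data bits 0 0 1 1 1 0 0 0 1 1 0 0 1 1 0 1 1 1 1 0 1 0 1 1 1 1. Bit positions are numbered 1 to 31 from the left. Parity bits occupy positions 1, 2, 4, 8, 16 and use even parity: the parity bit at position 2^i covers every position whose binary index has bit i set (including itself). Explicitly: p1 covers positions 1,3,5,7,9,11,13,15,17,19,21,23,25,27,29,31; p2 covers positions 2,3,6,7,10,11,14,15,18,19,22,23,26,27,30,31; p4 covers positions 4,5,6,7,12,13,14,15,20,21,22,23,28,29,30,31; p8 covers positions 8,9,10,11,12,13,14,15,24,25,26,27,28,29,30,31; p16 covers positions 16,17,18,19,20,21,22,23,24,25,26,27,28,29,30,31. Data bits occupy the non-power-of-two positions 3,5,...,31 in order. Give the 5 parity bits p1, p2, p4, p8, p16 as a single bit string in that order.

00111

Place data bits at non-power-of-two positions: b3=0, b5=0, b6=1, b7=1, b9=1, b10=0, b11=0, b12=0, b13=1, b14=1, b15=0, b17=0, b18=1, b19=1, b20=0, b21=1, b22=1, b23=1, b24=1, b25=0, b26=1, b27=0, b28=1, b29=1, b30=1, b31=1.
p1 = XOR of data positions {3,5,7,9,11,13,15,17,19,21,23,25,27,29,31} = 0⊕0⊕1⊕1⊕0⊕1⊕0⊕0⊕1⊕1⊕1⊕0⊕0⊕1⊕1 = 0
p2 = XOR of data positions {3,6,7,10,11,14,15,18,19,22,23,26,27,30,31} = 0⊕1⊕1⊕0⊕0⊕1⊕0⊕1⊕1⊕1⊕1⊕1⊕0⊕1⊕1 = 0
p4 = XOR of data positions {5,6,7,12,13,14,15,20,21,22,23,28,29,30,31} = 0⊕1⊕1⊕0⊕1⊕1⊕0⊕0⊕1⊕1⊕1⊕1⊕1⊕1⊕1 = 1
p8 = XOR of data positions {9,10,11,12,13,14,15,24,25,26,27,28,29,30,31} = 1⊕0⊕0⊕0⊕1⊕1⊕0⊕1⊕0⊕1⊕0⊕1⊕1⊕1⊕1 = 1
p16 = XOR of data positions {17,18,19,20,21,22,23,24,25,26,27,28,29,30,31} = 0⊕1⊕1⊕0⊕1⊕1⊕1⊕1⊕0⊕1⊕0⊕1⊕1⊕1⊕1 = 1
Parity bits p1,p2,p4,p8,p16 = 00111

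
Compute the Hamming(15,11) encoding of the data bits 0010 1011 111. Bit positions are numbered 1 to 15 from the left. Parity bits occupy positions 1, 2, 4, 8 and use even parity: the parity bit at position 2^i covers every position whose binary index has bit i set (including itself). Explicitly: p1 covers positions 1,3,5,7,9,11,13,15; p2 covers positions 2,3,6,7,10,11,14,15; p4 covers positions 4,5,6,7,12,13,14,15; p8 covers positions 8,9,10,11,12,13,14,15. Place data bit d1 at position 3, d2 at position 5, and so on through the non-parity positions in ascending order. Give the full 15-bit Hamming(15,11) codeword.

000101001011111

Place data bits at non-power-of-two positions: b3=0, b5=0, b6=1, b7=0, b9=1, b10=0, b11=1, b12=1, b13=1, b14=1, b15=1.
p1 = XOR of data positions {3,5,7,9,11,13,15} = 0⊕0⊕0⊕1⊕1⊕1⊕1 = 0
p2 = XOR of data positions {3,6,7,10,11,14,15} = 0⊕1⊕0⊕0⊕1⊕1⊕1 = 0
p4 = XOR of data positions {5,6,7,12,13,14,15} = 0⊕1⊕0⊕1⊕1⊕1⊕1 = 1
p8 = XOR of data positions {9,10,11,12,13,14,15} = 1⊕0⊕1⊕1⊕1⊕1⊕1 = 0
Codeword b1..b15 = 000101001011111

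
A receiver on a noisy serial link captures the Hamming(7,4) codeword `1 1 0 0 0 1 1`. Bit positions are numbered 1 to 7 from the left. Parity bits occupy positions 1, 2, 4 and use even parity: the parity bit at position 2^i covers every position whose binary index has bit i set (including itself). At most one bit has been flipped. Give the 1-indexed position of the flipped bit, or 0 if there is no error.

2

s1: b1⊕b3⊕b5⊕b7 = 1⊕0⊕0⊕1 = 0
s2: b2⊕b3⊕b6⊕b7 = 1⊕0⊕1⊕1 = 1
s4: b4⊕b5⊕b6⊕b7 = 0⊕0⊕1⊕1 = 0
Syndrome (s4...s1) = 010 → position 2.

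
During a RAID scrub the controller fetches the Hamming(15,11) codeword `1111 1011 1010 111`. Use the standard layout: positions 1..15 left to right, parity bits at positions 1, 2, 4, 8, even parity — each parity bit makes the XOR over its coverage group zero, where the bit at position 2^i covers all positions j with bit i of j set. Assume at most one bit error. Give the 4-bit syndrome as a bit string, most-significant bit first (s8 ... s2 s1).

s1: b1⊕b3⊕b5⊕b7⊕b9⊕b11⊕b13⊕b15 = 1⊕1⊕1⊕1⊕1⊕1⊕1⊕1 = 0
s2: b2⊕b3⊕b6⊕b7⊕b10⊕b11⊕b14⊕b15 = 1⊕1⊕0⊕1⊕0⊕1⊕1⊕1 = 0
s4: b4⊕b5⊕b6⊕b7⊕b12⊕b13⊕b14⊕b15 = 1⊕1⊕0⊕1⊕0⊕1⊕1⊕1 = 0
s8: b8⊕b9⊕b10⊕b11⊕b12⊕b13⊕b14⊕b15 = 1⊕1⊕0⊕1⊕0⊕1⊕1⊕1 = 0
Syndrome (s8...s1) = 0000 → position 0 (no error).

0000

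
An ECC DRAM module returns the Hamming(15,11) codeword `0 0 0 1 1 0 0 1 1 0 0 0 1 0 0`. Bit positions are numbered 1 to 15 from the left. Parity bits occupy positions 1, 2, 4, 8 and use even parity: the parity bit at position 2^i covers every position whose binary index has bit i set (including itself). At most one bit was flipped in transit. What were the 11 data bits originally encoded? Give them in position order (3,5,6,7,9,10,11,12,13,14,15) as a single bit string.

s1: b1⊕b3⊕b5⊕b7⊕b9⊕b11⊕b13⊕b15 = 0⊕0⊕1⊕0⊕1⊕0⊕1⊕0 = 1
s2: b2⊕b3⊕b6⊕b7⊕b10⊕b11⊕b14⊕b15 = 0⊕0⊕0⊕0⊕0⊕0⊕0⊕0 = 0
s4: b4⊕b5⊕b6⊕b7⊕b12⊕b13⊕b14⊕b15 = 1⊕1⊕0⊕0⊕0⊕1⊕0⊕0 = 1
s8: b8⊕b9⊕b10⊕b11⊕b12⊕b13⊕b14⊕b15 = 1⊕1⊕0⊕0⊕0⊕1⊕0⊕0 = 1
Syndrome (s8...s1) = 1101 → position 13.
Flip bit 13: corrected codeword = 000110011000000
Data bits at positions 3,5,6,7,9,10,11,12,13,14,15: 01001000000

01001000000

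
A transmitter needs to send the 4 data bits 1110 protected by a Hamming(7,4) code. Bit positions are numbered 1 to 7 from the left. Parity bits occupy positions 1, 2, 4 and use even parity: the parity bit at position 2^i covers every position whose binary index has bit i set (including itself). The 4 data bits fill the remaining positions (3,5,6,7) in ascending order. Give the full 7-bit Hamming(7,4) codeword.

0010110

Place data bits at non-power-of-two positions: b3=1, b5=1, b6=1, b7=0.
p1 = XOR of data positions {3,5,7} = 1⊕1⊕0 = 0
p2 = XOR of data positions {3,6,7} = 1⊕1⊕0 = 0
p4 = XOR of data positions {5,6,7} = 1⊕1⊕0 = 0
Codeword b1..b7 = 0010110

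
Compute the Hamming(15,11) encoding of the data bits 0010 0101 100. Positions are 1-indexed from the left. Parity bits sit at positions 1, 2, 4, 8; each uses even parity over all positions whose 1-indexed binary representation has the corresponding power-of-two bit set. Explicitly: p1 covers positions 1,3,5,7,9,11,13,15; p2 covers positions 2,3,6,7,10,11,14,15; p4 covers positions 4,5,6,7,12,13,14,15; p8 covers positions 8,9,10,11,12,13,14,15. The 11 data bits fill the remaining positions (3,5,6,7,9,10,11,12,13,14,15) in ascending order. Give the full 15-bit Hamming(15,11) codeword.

100101010101100

Place data bits at non-power-of-two positions: b3=0, b5=0, b6=1, b7=0, b9=0, b10=1, b11=0, b12=1, b13=1, b14=0, b15=0.
p1 = XOR of data positions {3,5,7,9,11,13,15} = 0⊕0⊕0⊕0⊕0⊕1⊕0 = 1
p2 = XOR of data positions {3,6,7,10,11,14,15} = 0⊕1⊕0⊕1⊕0⊕0⊕0 = 0
p4 = XOR of data positions {5,6,7,12,13,14,15} = 0⊕1⊕0⊕1⊕1⊕0⊕0 = 1
p8 = XOR of data positions {9,10,11,12,13,14,15} = 0⊕1⊕0⊕1⊕1⊕0⊕0 = 1
Codeword b1..b15 = 100101010101100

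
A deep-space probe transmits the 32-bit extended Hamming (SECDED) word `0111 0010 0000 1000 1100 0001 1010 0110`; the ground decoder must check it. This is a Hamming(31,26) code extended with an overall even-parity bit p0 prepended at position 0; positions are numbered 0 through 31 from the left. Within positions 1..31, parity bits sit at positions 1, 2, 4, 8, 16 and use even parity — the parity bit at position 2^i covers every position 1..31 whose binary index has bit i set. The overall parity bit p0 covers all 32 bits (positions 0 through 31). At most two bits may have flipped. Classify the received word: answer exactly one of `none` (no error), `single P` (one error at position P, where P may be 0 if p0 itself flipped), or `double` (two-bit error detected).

s1: b1⊕b3⊕b5⊕b7⊕b9⊕b11⊕b13⊕b15⊕b17⊕b19⊕b21⊕b23⊕b25⊕b27⊕b29⊕b31 = 1⊕1⊕0⊕0⊕0⊕0⊕0⊕0⊕1⊕0⊕0⊕1⊕0⊕0⊕1⊕0 = 1
s2: b2⊕b3⊕b6⊕b7⊕b10⊕b11⊕b14⊕b15⊕b18⊕b19⊕b22⊕b23⊕b26⊕b27⊕b30⊕b31 = 1⊕1⊕1⊕0⊕0⊕0⊕0⊕0⊕0⊕0⊕0⊕1⊕1⊕0⊕1⊕0 = 0
s4: b4⊕b5⊕b6⊕b7⊕b12⊕b13⊕b14⊕b15⊕b20⊕b21⊕b22⊕b23⊕b28⊕b29⊕b30⊕b31 = 0⊕0⊕1⊕0⊕1⊕0⊕0⊕0⊕0⊕0⊕0⊕1⊕0⊕1⊕1⊕0 = 1
s8: b8⊕b9⊕b10⊕b11⊕b12⊕b13⊕b14⊕b15⊕b24⊕b25⊕b26⊕b27⊕b28⊕b29⊕b30⊕b31 = 0⊕0⊕0⊕0⊕1⊕0⊕0⊕0⊕1⊕0⊕1⊕0⊕0⊕1⊕1⊕0 = 1
s16: b16⊕b17⊕b18⊕b19⊕b20⊕b21⊕b22⊕b23⊕b24⊕b25⊕b26⊕b27⊕b28⊕b29⊕b30⊕b31 = 1⊕1⊕0⊕0⊕0⊕0⊕0⊕1⊕1⊕0⊕1⊕0⊕0⊕1⊕1⊕0 = 1
Syndrome (s16...s1) = 11101 → position 29.
Overall parity (XOR of all 32 bits, including p0): 0⊕1⊕1⊕1⊕0⊕0⊕1⊕0⊕0⊕0⊕0⊕0⊕1⊕0⊕0⊕0⊕1⊕1⊕0⊕0⊕0⊕0⊕0⊕1⊕1⊕0⊕1⊕0⊕0⊕1⊕1⊕0 = 0
Overall=0, syndrome position=29 → double-bit error detected (uncorrectable).

double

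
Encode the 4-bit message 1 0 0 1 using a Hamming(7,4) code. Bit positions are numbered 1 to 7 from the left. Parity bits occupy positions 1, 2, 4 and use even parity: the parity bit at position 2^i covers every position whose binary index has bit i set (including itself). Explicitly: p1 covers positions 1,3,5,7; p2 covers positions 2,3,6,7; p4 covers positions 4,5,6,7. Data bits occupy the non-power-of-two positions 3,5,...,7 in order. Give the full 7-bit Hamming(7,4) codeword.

0011001

Place data bits at non-power-of-two positions: b3=1, b5=0, b6=0, b7=1.
p1 = XOR of data positions {3,5,7} = 1⊕0⊕1 = 0
p2 = XOR of data positions {3,6,7} = 1⊕0⊕1 = 0
p4 = XOR of data positions {5,6,7} = 0⊕0⊕1 = 1
Codeword b1..b7 = 0011001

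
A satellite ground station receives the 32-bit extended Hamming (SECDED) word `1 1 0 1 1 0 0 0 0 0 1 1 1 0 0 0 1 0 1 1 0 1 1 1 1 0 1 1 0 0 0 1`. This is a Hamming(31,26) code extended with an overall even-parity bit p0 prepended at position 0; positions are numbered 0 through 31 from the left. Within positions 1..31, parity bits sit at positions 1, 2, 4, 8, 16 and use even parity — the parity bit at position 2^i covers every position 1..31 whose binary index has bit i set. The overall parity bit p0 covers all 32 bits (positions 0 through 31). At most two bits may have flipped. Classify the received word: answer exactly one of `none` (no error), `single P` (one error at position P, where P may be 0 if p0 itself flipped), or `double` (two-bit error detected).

s1: b1⊕b3⊕b5⊕b7⊕b9⊕b11⊕b13⊕b15⊕b17⊕b19⊕b21⊕b23⊕b25⊕b27⊕b29⊕b31 = 1⊕1⊕0⊕0⊕0⊕1⊕0⊕0⊕0⊕1⊕1⊕1⊕0⊕1⊕0⊕1 = 0
s2: b2⊕b3⊕b6⊕b7⊕b10⊕b11⊕b14⊕b15⊕b18⊕b19⊕b22⊕b23⊕b26⊕b27⊕b30⊕b31 = 0⊕1⊕0⊕0⊕1⊕1⊕0⊕0⊕1⊕1⊕1⊕1⊕1⊕1⊕0⊕1 = 0
s4: b4⊕b5⊕b6⊕b7⊕b12⊕b13⊕b14⊕b15⊕b20⊕b21⊕b22⊕b23⊕b28⊕b29⊕b30⊕b31 = 1⊕0⊕0⊕0⊕1⊕0⊕0⊕0⊕0⊕1⊕1⊕1⊕0⊕0⊕0⊕1 = 0
s8: b8⊕b9⊕b10⊕b11⊕b12⊕b13⊕b14⊕b15⊕b24⊕b25⊕b26⊕b27⊕b28⊕b29⊕b30⊕b31 = 0⊕0⊕1⊕1⊕1⊕0⊕0⊕0⊕1⊕0⊕1⊕1⊕0⊕0⊕0⊕1 = 1
s16: b16⊕b17⊕b18⊕b19⊕b20⊕b21⊕b22⊕b23⊕b24⊕b25⊕b26⊕b27⊕b28⊕b29⊕b30⊕b31 = 1⊕0⊕1⊕1⊕0⊕1⊕1⊕1⊕1⊕0⊕1⊕1⊕0⊕0⊕0⊕1 = 0
Syndrome (s16...s1) = 01000 → position 8.
Overall parity (XOR of all 32 bits, including p0): 1⊕1⊕0⊕1⊕1⊕0⊕0⊕0⊕0⊕0⊕1⊕1⊕1⊕0⊕0⊕0⊕1⊕0⊕1⊕1⊕0⊕1⊕1⊕1⊕1⊕0⊕1⊕1⊕0⊕0⊕0⊕1 = 1
Overall=1, syndrome position=8 → single-bit error at position 8.

single 8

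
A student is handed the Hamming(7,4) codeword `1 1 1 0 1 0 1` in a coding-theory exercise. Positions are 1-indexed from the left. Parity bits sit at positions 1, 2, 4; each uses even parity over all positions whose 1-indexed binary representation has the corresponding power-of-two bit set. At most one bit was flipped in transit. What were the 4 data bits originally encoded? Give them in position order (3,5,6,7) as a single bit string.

s1: b1⊕b3⊕b5⊕b7 = 1⊕1⊕1⊕1 = 0
s2: b2⊕b3⊕b6⊕b7 = 1⊕1⊕0⊕1 = 1
s4: b4⊕b5⊕b6⊕b7 = 0⊕1⊕0⊕1 = 0
Syndrome (s4...s1) = 010 → position 2.
Flip bit 2: corrected codeword = 1010101
Data bits at positions 3,5,6,7: 1101

1101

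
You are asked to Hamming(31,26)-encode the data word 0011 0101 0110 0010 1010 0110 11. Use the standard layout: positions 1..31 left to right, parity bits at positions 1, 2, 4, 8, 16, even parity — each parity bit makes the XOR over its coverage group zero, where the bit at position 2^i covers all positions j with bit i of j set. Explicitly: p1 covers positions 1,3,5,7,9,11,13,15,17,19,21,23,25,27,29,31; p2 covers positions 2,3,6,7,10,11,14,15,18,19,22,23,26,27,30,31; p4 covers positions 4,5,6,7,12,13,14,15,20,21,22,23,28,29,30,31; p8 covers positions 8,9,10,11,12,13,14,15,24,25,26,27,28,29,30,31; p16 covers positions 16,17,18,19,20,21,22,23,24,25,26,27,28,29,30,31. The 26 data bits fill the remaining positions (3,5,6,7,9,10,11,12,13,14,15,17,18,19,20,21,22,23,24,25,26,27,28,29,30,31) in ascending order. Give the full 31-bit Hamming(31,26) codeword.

Place data bits at non-power-of-two positions: b3=0, b5=0, b6=1, b7=1, b9=0, b10=1, b11=0, b12=1, b13=0, b14=1, b15=1, b17=0, b18=0, b19=0, b20=1, b21=0, b22=1, b23=0, b24=1, b25=0, b26=0, b27=1, b28=1, b29=0, b30=1, b31=1.
p1 = XOR of data positions {3,5,7,9,11,13,15,17,19,21,23,25,27,29,31} = 0⊕0⊕1⊕0⊕0⊕0⊕1⊕0⊕0⊕0⊕0⊕0⊕1⊕0⊕1 = 0
p2 = XOR of data positions {3,6,7,10,11,14,15,18,19,22,23,26,27,30,31} = 0⊕1⊕1⊕1⊕0⊕1⊕1⊕0⊕0⊕1⊕0⊕0⊕1⊕1⊕1 = 1
p4 = XOR of data positions {5,6,7,12,13,14,15,20,21,22,23,28,29,30,31} = 0⊕1⊕1⊕1⊕0⊕1⊕1⊕1⊕0⊕1⊕0⊕1⊕0⊕1⊕1 = 0
p8 = XOR of data positions {9,10,11,12,13,14,15,24,25,26,27,28,29,30,31} = 0⊕1⊕0⊕1⊕0⊕1⊕1⊕1⊕0⊕0⊕1⊕1⊕0⊕1⊕1 = 1
p16 = XOR of data positions {17,18,19,20,21,22,23,24,25,26,27,28,29,30,31} = 0⊕0⊕0⊕1⊕0⊕1⊕0⊕1⊕0⊕0⊕1⊕1⊕0⊕1⊕1 = 1
Codeword b1..b31 = 0100011101010111000101010011011

0100011101010111000101010011011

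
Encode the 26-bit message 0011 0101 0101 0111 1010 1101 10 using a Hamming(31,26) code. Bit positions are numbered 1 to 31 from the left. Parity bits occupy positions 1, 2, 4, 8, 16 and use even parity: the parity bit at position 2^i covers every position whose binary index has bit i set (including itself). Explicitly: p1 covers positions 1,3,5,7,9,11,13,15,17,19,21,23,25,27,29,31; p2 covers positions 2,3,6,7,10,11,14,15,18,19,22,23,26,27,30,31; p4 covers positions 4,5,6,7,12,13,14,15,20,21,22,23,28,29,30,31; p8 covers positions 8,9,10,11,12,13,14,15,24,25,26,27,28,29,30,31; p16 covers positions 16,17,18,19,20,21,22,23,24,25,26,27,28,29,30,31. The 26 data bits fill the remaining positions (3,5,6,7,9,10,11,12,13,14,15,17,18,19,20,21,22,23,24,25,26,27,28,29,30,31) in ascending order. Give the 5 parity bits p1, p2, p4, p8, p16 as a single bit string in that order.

01100

Place data bits at non-power-of-two positions: b3=0, b5=0, b6=1, b7=1, b9=0, b10=1, b11=0, b12=1, b13=0, b14=1, b15=0, b17=1, b18=0, b19=1, b20=1, b21=1, b22=1, b23=0, b24=1, b25=0, b26=1, b27=1, b28=0, b29=1, b30=1, b31=0.
p1 = XOR of data positions {3,5,7,9,11,13,15,17,19,21,23,25,27,29,31} = 0⊕0⊕1⊕0⊕0⊕0⊕0⊕1⊕1⊕1⊕0⊕0⊕1⊕1⊕0 = 0
p2 = XOR of data positions {3,6,7,10,11,14,15,18,19,22,23,26,27,30,31} = 0⊕1⊕1⊕1⊕0⊕1⊕0⊕0⊕1⊕1⊕0⊕1⊕1⊕1⊕0 = 1
p4 = XOR of data positions {5,6,7,12,13,14,15,20,21,22,23,28,29,30,31} = 0⊕1⊕1⊕1⊕0⊕1⊕0⊕1⊕1⊕1⊕0⊕0⊕1⊕1⊕0 = 1
p8 = XOR of data positions {9,10,11,12,13,14,15,24,25,26,27,28,29,30,31} = 0⊕1⊕0⊕1⊕0⊕1⊕0⊕1⊕0⊕1⊕1⊕0⊕1⊕1⊕0 = 0
p16 = XOR of data positions {17,18,19,20,21,22,23,24,25,26,27,28,29,30,31} = 1⊕0⊕1⊕1⊕1⊕1⊕0⊕1⊕0⊕1⊕1⊕0⊕1⊕1⊕0 = 0
Parity bits p1,p2,p4,p8,p16 = 01100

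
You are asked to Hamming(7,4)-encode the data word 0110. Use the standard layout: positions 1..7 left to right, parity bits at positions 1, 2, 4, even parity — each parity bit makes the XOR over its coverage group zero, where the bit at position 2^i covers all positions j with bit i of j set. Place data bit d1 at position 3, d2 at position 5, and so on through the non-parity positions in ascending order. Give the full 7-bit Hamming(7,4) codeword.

Place data bits at non-power-of-two positions: b3=0, b5=1, b6=1, b7=0.
p1 = XOR of data positions {3,5,7} = 0⊕1⊕0 = 1
p2 = XOR of data positions {3,6,7} = 0⊕1⊕0 = 1
p4 = XOR of data positions {5,6,7} = 1⊕1⊕0 = 0
Codeword b1..b7 = 1100110

1100110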